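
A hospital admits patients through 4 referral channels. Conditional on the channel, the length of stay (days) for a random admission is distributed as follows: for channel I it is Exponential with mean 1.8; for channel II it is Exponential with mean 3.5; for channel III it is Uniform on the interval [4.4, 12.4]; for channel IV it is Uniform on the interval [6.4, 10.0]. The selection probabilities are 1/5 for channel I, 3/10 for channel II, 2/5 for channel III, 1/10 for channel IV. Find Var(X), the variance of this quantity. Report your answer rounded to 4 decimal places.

14.5872

Per component, I: μ=1.8, E[X²]=6.48; II: μ=3.5, E[X²]=24.5; III: μ=8.4, E[X²]=75.8933; IV: μ=8.2, E[X²]=68.32.
E[X] = 0.2·1.8 + 0.3·3.5 + 0.4·8.4 + 0.1·8.2 = 5.59.
E[X²] = 0.2·6.48 + 0.3·24.5 + 0.4·75.8933 + 0.1·68.32 = 45.8353.
Var(X) = E[X²] − (E[X])² = 45.8353 − 31.2481 = 14.5872.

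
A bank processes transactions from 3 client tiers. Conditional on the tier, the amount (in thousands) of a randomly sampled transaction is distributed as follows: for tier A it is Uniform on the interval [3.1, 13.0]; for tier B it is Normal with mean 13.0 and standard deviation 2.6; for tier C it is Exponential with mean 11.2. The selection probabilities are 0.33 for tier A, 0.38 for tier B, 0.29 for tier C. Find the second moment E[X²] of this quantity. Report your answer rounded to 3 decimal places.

163.624

For each component E[X²] = Var + (mean)², giving A: 72.97; B: 175.76; C: 250.88.
Overall E[X²] = 0.33·72.97 + 0.38·175.76 + 0.29·250.88 = 163.624.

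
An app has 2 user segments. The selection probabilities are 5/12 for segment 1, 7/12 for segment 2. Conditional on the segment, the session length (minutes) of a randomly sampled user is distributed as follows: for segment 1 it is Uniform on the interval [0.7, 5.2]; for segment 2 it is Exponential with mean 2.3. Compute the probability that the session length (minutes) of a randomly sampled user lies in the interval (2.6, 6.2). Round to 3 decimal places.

Conditional on each segment, P(2.6 < X < 6.2): 1: 0.577778; 2: 0.255394.
By total probability, P(2.6 < X < 6.2) = 0.416667·0.577778 + 0.583333·0.255394 = 0.389721.

0.390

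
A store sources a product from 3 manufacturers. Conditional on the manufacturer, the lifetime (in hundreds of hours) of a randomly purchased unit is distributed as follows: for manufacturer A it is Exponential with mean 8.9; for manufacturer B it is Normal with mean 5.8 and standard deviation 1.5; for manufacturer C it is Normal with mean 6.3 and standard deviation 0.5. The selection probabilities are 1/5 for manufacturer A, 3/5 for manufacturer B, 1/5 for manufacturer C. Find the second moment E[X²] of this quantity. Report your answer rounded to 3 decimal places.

61.206

For each component E[X²] = Var + (mean)², giving A: 158.42; B: 35.89; C: 39.94.
Overall E[X²] = 0.2·158.42 + 0.6·35.89 + 0.2·39.94 = 61.206.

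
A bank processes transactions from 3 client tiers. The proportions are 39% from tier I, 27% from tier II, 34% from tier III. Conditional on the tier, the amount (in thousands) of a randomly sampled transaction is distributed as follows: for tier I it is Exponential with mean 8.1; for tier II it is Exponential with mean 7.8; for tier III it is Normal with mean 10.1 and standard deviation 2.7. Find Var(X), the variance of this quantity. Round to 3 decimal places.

Per component, I: μ=8.1, E[X²]=131.22; II: μ=7.8, E[X²]=121.68; III: μ=10.1, E[X²]=109.3.
E[X] = 0.39·8.1 + 0.27·7.8 + 0.34·10.1 = 8.699.
E[X²] = 0.39·131.22 + 0.27·121.68 + 0.34·109.3 = 121.191.
Var(X) = E[X²] − (E[X])² = 121.191 − 75.6726 = 45.5188.

45.519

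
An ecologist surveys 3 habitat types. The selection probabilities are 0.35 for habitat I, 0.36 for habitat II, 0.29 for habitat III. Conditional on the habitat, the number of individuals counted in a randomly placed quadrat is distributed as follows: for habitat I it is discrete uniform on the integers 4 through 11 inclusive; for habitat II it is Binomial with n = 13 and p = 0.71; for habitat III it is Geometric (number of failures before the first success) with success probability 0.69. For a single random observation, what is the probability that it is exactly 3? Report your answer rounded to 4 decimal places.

Conditional on each habitat, P(X = 3): I: 0; II: 0.000430647; III: 0.0205558.
By total probability, P(X = 3) = 0.35·0 + 0.36·0.000430647 + 0.29·0.0205558 = 0.00611621.

0.0061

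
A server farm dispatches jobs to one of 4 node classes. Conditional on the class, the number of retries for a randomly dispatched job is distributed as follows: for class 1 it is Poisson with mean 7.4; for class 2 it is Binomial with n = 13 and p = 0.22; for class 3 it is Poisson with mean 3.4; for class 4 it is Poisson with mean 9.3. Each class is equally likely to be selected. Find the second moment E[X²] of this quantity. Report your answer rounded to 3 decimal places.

For each component E[X²] = Var + (mean)², giving 1: 62.16; 2: 10.4104; 3: 14.96; 4: 95.79.
Overall E[X²] = 0.25·62.16 + 0.25·10.4104 + 0.25·14.96 + 0.25·95.79 = 45.8301.

45.830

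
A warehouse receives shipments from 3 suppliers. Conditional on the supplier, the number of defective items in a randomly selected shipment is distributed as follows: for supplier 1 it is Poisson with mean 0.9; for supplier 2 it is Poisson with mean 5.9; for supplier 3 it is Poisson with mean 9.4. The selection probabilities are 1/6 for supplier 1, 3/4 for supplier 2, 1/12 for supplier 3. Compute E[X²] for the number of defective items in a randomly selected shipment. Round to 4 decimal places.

38.9642

For each component E[X²] = Var + (mean)², giving 1: 1.71; 2: 40.71; 3: 97.76.
Overall E[X²] = 0.166667·1.71 + 0.75·40.71 + 0.0833333·97.76 = 38.9642.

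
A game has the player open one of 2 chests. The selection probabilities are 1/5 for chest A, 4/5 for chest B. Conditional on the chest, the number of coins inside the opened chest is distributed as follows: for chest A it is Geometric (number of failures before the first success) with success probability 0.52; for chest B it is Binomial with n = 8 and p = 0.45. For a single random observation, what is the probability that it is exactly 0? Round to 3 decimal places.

Conditional on each chest, P(X = 0): A: 0.52; B: 0.00837339.
By total probability, P(X = 0) = 0.2·0.52 + 0.8·0.00837339 = 0.110699.

0.111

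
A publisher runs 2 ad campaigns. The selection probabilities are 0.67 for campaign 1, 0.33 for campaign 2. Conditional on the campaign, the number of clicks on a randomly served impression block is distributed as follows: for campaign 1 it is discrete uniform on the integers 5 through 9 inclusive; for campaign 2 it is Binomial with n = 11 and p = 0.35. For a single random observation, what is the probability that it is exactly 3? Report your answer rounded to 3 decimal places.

0.074

Conditional on each campaign, P(X = 3): 1: 0; 2: 0.225421.
By total probability, P(X = 3) = 0.67·0 + 0.33·0.225421 = 0.074389.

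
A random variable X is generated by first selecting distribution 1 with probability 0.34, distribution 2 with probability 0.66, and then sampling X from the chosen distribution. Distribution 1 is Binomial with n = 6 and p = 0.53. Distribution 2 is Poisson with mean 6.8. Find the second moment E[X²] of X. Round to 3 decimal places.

38.953

For each component E[X²] = Var + (mean)², giving 1: 11.607; 2: 53.04.
Overall E[X²] = 0.34·11.607 + 0.66·53.04 = 38.9528.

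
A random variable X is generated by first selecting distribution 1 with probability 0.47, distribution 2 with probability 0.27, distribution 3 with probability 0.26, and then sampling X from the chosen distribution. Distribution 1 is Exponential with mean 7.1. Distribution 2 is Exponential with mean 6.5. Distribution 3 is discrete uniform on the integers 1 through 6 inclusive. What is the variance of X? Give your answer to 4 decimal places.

Per component, 1: μ=7.1, E[X²]=100.82; 2: μ=6.5, E[X²]=84.5; 3: μ=3.5, E[X²]=15.1667.
E[X] = 0.47·7.1 + 0.27·6.5 + 0.26·3.5 = 6.002.
E[X²] = 0.47·100.82 + 0.27·84.5 + 0.26·15.1667 = 74.1437.
Var(X) = E[X²] − (E[X])² = 74.1437 − 36.024 = 38.1197.

38.1197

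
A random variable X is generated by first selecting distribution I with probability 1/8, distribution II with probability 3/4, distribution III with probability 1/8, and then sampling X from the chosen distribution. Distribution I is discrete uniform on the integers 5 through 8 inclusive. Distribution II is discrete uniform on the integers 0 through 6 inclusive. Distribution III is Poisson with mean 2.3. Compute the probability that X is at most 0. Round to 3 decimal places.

Conditional on each component, P(X ≤ 0): I: 0; II: 0.142857; III: 0.100259.
By total probability, P(X ≤ 0) = 0.125·0 + 0.75·0.142857 + 0.125·0.100259 = 0.119675.

0.120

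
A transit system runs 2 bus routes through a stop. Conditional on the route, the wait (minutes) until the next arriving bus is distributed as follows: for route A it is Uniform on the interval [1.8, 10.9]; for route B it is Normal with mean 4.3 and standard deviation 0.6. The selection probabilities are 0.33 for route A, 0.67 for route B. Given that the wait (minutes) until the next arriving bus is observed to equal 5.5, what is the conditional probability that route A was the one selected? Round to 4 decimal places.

0.3756

Likelihoods f(5.5 | ·): A: 0.10989; B: 0.0899849.
Posterior ∝ prior × likelihood. Numerator for A: 0.33·0.10989 = 0.0362637.
Normalizing constant: 0.33·0.10989 + 0.67·0.0899849 = 0.0965536.
P(A | observation) = 0.0362637 / 0.0965536 = 0.375581.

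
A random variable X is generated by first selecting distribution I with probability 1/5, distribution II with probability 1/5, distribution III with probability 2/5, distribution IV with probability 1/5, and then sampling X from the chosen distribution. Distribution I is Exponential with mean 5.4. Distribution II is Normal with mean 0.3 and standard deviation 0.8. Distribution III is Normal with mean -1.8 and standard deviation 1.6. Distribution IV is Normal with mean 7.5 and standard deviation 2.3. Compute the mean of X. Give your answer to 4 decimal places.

Component means — I: 5.4; II: 0.3; III: -1.8; IV: 7.5.
E[X] = 0.2·5.4 + 0.2·0.3 + 0.4·-1.8 + 0.2·7.5 = 1.92.

1.9200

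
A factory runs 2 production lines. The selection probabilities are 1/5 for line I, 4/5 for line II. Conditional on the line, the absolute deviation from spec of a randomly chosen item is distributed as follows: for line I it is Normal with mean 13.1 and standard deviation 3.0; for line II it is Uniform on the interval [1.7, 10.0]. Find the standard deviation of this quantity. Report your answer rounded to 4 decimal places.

Per component, I: μ=13.1, E[X²]=180.61; II: μ=5.85, E[X²]=39.9633.
E[X] = 0.2·13.1 + 0.8·5.85 = 7.3.
E[X²] = 0.2·180.61 + 0.8·39.9633 = 68.0927.
Var(X) = E[X²] − (E[X])² = 68.0927 − 53.29 = 14.8027.
SD(X) = √14.8027 = 3.84742.

3.8474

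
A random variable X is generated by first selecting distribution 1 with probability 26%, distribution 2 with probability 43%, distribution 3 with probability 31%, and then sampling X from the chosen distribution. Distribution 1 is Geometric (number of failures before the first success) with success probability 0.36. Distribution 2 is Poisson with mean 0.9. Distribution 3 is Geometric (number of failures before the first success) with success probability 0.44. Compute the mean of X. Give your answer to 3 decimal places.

1.244

Component means — 1: 1.77778; 2: 0.9; 3: 1.27273.
E[X] = 0.26·1.77778 + 0.43·0.9 + 0.31·1.27273 = 1.24377.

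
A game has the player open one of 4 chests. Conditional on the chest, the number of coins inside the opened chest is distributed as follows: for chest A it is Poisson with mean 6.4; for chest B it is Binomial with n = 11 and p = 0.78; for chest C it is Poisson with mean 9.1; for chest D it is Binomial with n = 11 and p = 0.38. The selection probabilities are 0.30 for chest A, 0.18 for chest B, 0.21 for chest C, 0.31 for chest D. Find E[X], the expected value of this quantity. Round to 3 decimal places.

6.671

Component means — A: 6.4; B: 8.58; C: 9.1; D: 4.18.
E[X] = 0.3·6.4 + 0.18·8.58 + 0.21·9.1 + 0.31·4.18 = 6.6712.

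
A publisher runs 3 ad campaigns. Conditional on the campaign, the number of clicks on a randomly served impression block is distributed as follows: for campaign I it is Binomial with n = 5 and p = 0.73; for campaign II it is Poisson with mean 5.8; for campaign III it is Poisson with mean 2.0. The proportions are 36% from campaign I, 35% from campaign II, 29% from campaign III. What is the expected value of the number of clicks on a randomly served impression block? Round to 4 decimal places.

Component means — I: 3.65; II: 5.8; III: 2.
E[X] = 0.36·3.65 + 0.35·5.8 + 0.29·2 = 3.924.

3.9240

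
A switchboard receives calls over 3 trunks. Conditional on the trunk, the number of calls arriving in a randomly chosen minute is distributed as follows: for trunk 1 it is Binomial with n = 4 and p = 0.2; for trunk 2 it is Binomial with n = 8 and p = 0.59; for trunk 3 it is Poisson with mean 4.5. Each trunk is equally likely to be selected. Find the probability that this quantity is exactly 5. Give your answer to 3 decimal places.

0.149

Conditional on each trunk, P(X = 5): 1: 0; 2: 0.27593; 3: 0.170827.
By total probability, P(X = 5) = 0.333333·0 + 0.333333·0.27593 + 0.333333·0.170827 = 0.148919.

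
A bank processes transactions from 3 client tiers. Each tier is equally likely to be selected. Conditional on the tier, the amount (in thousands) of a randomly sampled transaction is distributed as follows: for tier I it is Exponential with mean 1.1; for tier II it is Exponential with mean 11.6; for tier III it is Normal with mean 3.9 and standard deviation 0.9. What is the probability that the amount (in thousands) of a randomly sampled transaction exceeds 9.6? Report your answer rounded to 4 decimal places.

0.1458

Conditional on each tier, P(X > 9.6): I: 0.000162104; II: 0.437103; III: 1.1996e-10.
By total probability, P(X > 9.6) = 0.333333·0.000162104 + 0.333333·0.437103 + 0.333333·1.1996e-10 = 0.145755.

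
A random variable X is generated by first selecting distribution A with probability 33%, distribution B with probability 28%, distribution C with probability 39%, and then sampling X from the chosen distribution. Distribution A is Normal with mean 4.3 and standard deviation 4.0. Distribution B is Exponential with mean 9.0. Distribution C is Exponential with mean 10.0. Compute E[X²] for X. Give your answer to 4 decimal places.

For each component E[X²] = Var + (mean)², giving A: 34.49; B: 162; C: 200.
Overall E[X²] = 0.33·34.49 + 0.28·162 + 0.39·200 = 134.742.

134.7417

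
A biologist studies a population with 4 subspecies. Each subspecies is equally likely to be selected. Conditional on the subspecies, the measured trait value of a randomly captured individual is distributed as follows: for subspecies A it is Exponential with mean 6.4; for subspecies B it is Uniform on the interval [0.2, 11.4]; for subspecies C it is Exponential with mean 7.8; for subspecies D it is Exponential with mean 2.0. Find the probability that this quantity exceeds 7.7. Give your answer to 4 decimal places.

Conditional on each subspecies, P(X > 7.7): A: 0.300254; B: 0.330357; C: 0.372626; D: 0.0212797.
By total probability, P(X > 7.7) = 0.25·0.300254 + 0.25·0.330357 + 0.25·0.372626 + 0.25·0.0212797 = 0.256129.

0.2561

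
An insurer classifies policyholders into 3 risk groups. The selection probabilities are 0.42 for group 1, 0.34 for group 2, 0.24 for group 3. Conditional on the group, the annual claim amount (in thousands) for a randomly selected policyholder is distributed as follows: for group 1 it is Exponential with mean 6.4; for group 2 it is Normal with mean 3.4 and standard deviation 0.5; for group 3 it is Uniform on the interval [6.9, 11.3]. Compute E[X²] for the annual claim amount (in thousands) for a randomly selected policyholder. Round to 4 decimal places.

58.6834

For each component E[X²] = Var + (mean)², giving 1: 81.92; 2: 11.81; 3: 84.4233.
Overall E[X²] = 0.42·81.92 + 0.34·11.81 + 0.24·84.4233 = 58.6834.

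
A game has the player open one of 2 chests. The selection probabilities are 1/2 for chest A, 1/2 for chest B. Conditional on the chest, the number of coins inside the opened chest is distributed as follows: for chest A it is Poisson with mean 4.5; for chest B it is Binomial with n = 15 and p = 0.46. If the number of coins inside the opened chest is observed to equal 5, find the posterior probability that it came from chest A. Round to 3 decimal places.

0.567

Likelihoods P(X=5 | ·): A: 0.170827; B: 0.130401.
Posterior ∝ prior × likelihood. Numerator for A: 0.5·0.170827 = 0.0854134.
Normalizing constant: 0.5·0.170827 + 0.5·0.130401 = 0.150614.
P(A | observation) = 0.0854134 / 0.150614 = 0.567101.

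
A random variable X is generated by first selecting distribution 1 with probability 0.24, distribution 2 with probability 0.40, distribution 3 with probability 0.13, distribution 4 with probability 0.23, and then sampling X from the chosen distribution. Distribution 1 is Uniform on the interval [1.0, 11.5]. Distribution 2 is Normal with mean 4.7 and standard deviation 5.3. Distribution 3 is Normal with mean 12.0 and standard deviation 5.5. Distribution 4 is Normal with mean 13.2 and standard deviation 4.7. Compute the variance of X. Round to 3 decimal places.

35.844

Per component, 1: μ=6.25, E[X²]=48.25; 2: μ=4.7, E[X²]=50.18; 3: μ=12, E[X²]=174.25; 4: μ=13.2, E[X²]=196.33.
E[X] = 0.24·6.25 + 0.4·4.7 + 0.13·12 + 0.23·13.2 = 7.976.
E[X²] = 0.24·48.25 + 0.4·50.18 + 0.13·174.25 + 0.23·196.33 = 99.4604.
Var(X) = E[X²] − (E[X])² = 99.4604 − 63.6166 = 35.8438.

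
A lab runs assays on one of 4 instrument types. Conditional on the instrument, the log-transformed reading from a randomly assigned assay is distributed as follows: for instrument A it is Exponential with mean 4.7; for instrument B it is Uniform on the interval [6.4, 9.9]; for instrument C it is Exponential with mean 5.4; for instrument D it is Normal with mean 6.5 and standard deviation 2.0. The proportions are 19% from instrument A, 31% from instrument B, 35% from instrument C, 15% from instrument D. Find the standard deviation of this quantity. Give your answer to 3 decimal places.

4.142

Per component, A: μ=4.7, E[X²]=44.18; B: μ=8.15, E[X²]=67.4433; C: μ=5.4, E[X²]=58.32; D: μ=6.5, E[X²]=46.25.
E[X] = 0.19·4.7 + 0.31·8.15 + 0.35·5.4 + 0.15·6.5 = 6.2845.
E[X²] = 0.19·44.18 + 0.31·67.4433 + 0.35·58.32 + 0.15·46.25 = 56.6511.
Var(X) = E[X²] − (E[X])² = 56.6511 − 39.4949 = 17.1562.
SD(X) = √17.1562 = 4.142.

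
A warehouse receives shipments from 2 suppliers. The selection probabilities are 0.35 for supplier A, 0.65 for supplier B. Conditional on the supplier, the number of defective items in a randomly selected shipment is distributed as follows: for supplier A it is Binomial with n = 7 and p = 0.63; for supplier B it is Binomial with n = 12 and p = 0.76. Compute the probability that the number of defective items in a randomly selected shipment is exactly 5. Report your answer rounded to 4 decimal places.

0.1058

Conditional on each supplier, P(X = 5): A: 0.285316; B: 0.00921026.
By total probability, P(X = 5) = 0.35·0.285316 + 0.65·0.00921026 = 0.105847.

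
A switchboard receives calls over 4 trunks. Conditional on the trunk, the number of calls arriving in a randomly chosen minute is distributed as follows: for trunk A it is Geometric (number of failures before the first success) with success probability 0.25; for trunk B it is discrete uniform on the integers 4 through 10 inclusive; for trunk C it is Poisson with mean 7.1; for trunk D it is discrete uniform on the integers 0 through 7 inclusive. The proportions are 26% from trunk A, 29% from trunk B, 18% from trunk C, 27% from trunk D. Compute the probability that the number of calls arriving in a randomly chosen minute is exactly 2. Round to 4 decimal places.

Conditional on each trunk, P(X = 2): A: 0.140625; B: 0; C: 0.0207968; D: 0.125.
By total probability, P(X = 2) = 0.26·0.140625 + 0.29·0 + 0.18·0.0207968 + 0.27·0.125 = 0.0740559.

0.0741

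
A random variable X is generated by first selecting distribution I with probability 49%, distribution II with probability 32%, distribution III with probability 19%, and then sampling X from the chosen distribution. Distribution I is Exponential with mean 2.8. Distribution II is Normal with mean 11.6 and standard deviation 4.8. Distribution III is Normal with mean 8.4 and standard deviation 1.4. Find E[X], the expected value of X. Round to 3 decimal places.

Component means — I: 2.8; II: 11.6; III: 8.4.
E[X] = 0.49·2.8 + 0.32·11.6 + 0.19·8.4 = 6.68.

6.680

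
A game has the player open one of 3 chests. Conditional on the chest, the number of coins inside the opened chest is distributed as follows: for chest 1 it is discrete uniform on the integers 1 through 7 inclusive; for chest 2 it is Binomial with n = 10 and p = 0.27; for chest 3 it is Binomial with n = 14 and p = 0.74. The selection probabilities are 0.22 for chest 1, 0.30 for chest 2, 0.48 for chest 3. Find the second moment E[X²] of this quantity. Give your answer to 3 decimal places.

For each component E[X²] = Var + (mean)², giving 1: 20; 2: 9.261; 3: 110.023.
Overall E[X²] = 0.22·20 + 0.3·9.261 + 0.48·110.023 = 59.9894.

59.989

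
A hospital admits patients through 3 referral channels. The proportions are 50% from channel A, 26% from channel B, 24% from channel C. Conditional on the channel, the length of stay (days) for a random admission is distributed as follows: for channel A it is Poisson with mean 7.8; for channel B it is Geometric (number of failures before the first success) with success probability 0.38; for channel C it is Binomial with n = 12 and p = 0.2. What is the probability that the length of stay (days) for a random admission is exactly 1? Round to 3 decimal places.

Conditional on each channel, P(X = 1): A: 0.00319593; B: 0.2356; C: 0.206158.
By total probability, P(X = 1) = 0.5·0.00319593 + 0.26·0.2356 + 0.24·0.206158 = 0.112332.

0.112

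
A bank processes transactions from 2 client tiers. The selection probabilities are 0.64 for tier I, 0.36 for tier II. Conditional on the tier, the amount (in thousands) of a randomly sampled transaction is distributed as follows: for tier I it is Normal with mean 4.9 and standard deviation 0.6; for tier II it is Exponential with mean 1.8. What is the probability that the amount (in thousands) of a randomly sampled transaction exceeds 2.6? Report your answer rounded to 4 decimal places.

0.7249

Conditional on each tier, P(X > 2.6): I: 0.999937; II: 0.235877.
By total probability, P(X > 2.6) = 0.64·0.999937 + 0.36·0.235877 = 0.724875.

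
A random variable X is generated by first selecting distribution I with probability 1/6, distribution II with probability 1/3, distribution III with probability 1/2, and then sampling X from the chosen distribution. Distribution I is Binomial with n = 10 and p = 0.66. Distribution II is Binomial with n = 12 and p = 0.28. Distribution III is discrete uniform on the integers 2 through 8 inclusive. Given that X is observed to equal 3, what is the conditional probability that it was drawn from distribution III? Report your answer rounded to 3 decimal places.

0.452

Likelihoods P(X=3 | ·): I: 0.0181203; II: 0.251125; III: 0.142857.
Posterior ∝ prior × likelihood. Numerator for III: 0.5·0.142857 = 0.0714286.
Normalizing constant: 0.166667·0.0181203 + 0.333333·0.251125 + 0.5·0.142857 = 0.158157.
P(III | observation) = 0.0714286 / 0.158157 = 0.451631.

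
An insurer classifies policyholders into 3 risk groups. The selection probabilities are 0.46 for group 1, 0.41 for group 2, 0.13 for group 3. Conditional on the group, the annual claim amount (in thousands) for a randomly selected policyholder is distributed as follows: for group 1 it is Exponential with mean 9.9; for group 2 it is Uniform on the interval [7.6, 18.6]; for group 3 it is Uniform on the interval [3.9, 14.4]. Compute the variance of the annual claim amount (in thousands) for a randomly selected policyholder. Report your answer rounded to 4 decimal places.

53.2097

Per component, 1: μ=9.9, E[X²]=196.02; 2: μ=13.1, E[X²]=181.693; 3: μ=9.15, E[X²]=92.91.
E[X] = 0.46·9.9 + 0.41·13.1 + 0.13·9.15 = 11.1145.
E[X²] = 0.46·196.02 + 0.41·181.693 + 0.13·92.91 = 176.742.
Var(X) = E[X²] − (E[X])² = 176.742 − 123.532 = 53.2097.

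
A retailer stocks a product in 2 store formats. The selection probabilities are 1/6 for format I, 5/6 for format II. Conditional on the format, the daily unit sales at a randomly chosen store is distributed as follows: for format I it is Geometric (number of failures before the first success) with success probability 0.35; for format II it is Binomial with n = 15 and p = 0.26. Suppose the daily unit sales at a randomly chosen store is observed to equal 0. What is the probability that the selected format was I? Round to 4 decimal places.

0.8650

Likelihoods P(X=0 | ·): I: 0.35; II: 0.0109264.
Posterior ∝ prior × likelihood. Numerator for I: 0.166667·0.35 = 0.0583333.
Normalizing constant: 0.166667·0.35 + 0.833333·0.0109264 = 0.0674386.
P(I | observation) = 0.0583333 / 0.0674386 = 0.864984.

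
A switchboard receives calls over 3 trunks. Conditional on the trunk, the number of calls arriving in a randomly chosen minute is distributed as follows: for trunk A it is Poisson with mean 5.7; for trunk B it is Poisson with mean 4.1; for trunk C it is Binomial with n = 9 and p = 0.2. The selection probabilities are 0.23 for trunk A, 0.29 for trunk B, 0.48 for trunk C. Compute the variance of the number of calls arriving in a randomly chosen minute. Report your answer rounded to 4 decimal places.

5.7775

Per component, A: μ=5.7, E[X²]=38.19; B: μ=4.1, E[X²]=20.91; C: μ=1.8, E[X²]=4.68.
E[X] = 0.23·5.7 + 0.29·4.1 + 0.48·1.8 = 3.364.
E[X²] = 0.23·38.19 + 0.29·20.91 + 0.48·4.68 = 17.094.
Var(X) = E[X²] − (E[X])² = 17.094 − 11.3165 = 5.7775.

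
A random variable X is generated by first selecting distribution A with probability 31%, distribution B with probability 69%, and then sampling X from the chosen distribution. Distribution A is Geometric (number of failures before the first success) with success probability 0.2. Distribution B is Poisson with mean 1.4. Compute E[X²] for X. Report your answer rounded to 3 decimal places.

13.478

For each component E[X²] = Var + (mean)², giving A: 36; B: 3.36.
Overall E[X²] = 0.31·36 + 0.69·3.36 = 13.4784.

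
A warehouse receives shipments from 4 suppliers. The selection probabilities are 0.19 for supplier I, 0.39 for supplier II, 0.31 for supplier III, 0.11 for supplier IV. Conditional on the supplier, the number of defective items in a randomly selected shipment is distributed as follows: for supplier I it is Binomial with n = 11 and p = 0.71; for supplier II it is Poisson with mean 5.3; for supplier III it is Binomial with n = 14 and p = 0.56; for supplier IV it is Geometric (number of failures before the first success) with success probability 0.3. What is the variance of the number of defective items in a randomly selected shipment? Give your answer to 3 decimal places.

Per component, I: μ=7.81, E[X²]=63.261; II: μ=5.3, E[X²]=33.39; III: μ=7.84, E[X²]=64.9152; IV: μ=2.33333, E[X²]=13.2222.
E[X] = 0.19·7.81 + 0.39·5.3 + 0.31·7.84 + 0.11·2.33333 = 6.23797.
E[X²] = 0.19·63.261 + 0.39·33.39 + 0.31·64.9152 + 0.11·13.2222 = 46.6198.
Var(X) = E[X²] − (E[X])² = 46.6198 − 38.9122 = 7.70762.

7.708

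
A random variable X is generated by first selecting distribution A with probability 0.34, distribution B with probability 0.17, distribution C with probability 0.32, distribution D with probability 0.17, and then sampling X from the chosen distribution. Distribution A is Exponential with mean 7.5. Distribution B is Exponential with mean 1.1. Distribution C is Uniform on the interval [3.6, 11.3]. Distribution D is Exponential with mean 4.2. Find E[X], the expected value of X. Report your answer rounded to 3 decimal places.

Component means — A: 7.5; B: 1.1; C: 7.45; D: 4.2.
E[X] = 0.34·7.5 + 0.17·1.1 + 0.32·7.45 + 0.17·4.2 = 5.835.

5.835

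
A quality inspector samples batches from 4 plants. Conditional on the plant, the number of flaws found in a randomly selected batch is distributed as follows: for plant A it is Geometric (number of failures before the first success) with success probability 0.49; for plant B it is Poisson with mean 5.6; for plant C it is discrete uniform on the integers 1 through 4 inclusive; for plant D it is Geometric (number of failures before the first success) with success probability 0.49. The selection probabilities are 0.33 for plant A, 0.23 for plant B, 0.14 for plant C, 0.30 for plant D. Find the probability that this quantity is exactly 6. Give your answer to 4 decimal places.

0.0419

Conditional on each plant, P(X = 6): A: 0.00862218; B: 0.158397; C: 0; D: 0.00862218.
By total probability, P(X = 6) = 0.33·0.00862218 + 0.23·0.158397 + 0.14·0 + 0.3·0.00862218 = 0.0418633.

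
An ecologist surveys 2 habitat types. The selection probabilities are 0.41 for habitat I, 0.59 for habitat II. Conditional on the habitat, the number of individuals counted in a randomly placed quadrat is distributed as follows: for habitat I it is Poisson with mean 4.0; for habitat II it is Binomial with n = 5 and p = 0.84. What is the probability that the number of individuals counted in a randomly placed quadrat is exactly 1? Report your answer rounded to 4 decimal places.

Conditional on each habitat, P(X = 1): I: 0.0732626; II: 0.00275251.
By total probability, P(X = 1) = 0.41·0.0732626 + 0.59·0.00275251 = 0.0316616.

0.0317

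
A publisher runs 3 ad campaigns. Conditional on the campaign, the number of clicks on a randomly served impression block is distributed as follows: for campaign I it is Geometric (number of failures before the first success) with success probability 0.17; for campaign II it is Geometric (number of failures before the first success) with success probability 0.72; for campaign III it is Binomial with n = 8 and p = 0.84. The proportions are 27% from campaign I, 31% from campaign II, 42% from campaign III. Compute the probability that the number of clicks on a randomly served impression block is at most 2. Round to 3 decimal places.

Conditional on each campaign, P(X ≤ 2): I: 0.428213; II: 0.978048; III: 0.000349932.
By total probability, P(X ≤ 2) = 0.27·0.428213 + 0.31·0.978048 + 0.42·0.000349932 = 0.418959.

0.419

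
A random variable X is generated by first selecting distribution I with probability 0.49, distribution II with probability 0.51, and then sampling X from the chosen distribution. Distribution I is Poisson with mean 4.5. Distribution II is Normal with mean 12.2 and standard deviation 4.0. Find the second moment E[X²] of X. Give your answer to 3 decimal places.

For each component E[X²] = Var + (mean)², giving I: 24.75; II: 164.84.
Overall E[X²] = 0.49·24.75 + 0.51·164.84 = 96.1959.

96.196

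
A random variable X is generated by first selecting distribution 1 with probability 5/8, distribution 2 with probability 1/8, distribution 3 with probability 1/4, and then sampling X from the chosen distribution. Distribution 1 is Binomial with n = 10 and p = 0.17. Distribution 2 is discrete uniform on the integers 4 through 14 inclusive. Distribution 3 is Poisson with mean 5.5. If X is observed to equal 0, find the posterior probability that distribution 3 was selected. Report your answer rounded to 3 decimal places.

Likelihoods P(X=0 | ·): 1: 0.15516; 2: 0; 3: 0.00408677.
Posterior ∝ prior × likelihood. Numerator for 3: 0.25·0.00408677 = 0.00102169.
Normalizing constant: 0.625·0.15516 + 0.125·0 + 0.25·0.00408677 = 0.097997.
P(3 | observation) = 0.00102169 / 0.097997 = 0.0104258.

0.010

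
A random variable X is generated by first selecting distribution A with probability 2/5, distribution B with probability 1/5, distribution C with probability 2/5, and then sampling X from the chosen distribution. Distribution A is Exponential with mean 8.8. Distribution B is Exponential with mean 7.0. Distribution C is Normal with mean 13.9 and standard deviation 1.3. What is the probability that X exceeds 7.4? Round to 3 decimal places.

0.642

Conditional on each component, P(X > 7.4): A: 0.431318; B: 0.347447; C: 1.
By total probability, P(X > 7.4) = 0.4·0.431318 + 0.2·0.347447 + 0.4·1 = 0.642017.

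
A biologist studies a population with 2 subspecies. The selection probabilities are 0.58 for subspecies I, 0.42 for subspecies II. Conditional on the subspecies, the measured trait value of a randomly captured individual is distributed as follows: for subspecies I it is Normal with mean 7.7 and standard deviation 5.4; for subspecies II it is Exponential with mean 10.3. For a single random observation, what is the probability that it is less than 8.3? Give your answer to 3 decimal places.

0.548

Conditional on each subspecies, P(X < 8.3): I: 0.544236; II: 0.553281.
By total probability, P(X < 8.3) = 0.58·0.544236 + 0.42·0.553281 = 0.548035.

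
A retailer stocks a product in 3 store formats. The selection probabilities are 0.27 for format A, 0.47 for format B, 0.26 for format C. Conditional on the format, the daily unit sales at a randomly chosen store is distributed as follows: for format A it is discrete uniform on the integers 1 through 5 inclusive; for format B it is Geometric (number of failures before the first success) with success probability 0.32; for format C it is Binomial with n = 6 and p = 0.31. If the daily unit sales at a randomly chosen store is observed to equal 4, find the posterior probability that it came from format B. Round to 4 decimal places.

Likelihoods P(X=4 | ·): A: 0.2; B: 0.0684204; C: 0.0659533.
Posterior ∝ prior × likelihood. Numerator for B: 0.47·0.0684204 = 0.0321576.
Normalizing constant: 0.27·0.2 + 0.47·0.0684204 + 0.26·0.0659533 = 0.103305.
P(B | observation) = 0.0321576 / 0.103305 = 0.311287.

0.3113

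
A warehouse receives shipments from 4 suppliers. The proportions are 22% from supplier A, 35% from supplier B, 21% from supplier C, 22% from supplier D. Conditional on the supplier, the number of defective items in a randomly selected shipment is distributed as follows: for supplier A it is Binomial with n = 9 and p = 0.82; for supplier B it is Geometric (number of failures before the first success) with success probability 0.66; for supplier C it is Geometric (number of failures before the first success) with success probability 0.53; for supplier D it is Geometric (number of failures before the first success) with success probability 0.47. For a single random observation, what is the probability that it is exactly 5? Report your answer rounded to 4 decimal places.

0.0187

Conditional on each supplier, P(X = 5): A: 0.0490377; B: 0.00299874; C: 0.0121553; D: 0.0196552.
By total probability, P(X = 5) = 0.22·0.0490377 + 0.35·0.00299874 + 0.21·0.0121553 + 0.22·0.0196552 = 0.0187146.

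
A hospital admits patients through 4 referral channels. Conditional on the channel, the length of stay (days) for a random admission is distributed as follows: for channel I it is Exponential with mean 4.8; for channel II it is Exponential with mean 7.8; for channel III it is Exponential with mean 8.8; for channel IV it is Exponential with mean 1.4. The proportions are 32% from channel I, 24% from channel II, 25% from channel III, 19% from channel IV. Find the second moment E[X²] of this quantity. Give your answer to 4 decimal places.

83.4136

For each component E[X²] = Var + (mean)², giving I: 46.08; II: 121.68; III: 154.88; IV: 3.92.
Overall E[X²] = 0.32·46.08 + 0.24·121.68 + 0.25·154.88 + 0.19·3.92 = 83.4136.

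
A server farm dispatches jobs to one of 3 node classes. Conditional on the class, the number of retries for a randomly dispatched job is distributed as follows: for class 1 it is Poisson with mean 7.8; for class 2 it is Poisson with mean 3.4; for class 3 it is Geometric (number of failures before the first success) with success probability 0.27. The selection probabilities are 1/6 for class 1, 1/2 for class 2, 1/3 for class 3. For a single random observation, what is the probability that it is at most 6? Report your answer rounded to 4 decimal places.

Conditional on each class, P(X ≤ 6): 1: 0.338407; 2: 0.942147; 3: 0.889526.
By total probability, P(X ≤ 6) = 0.166667·0.338407 + 0.5·0.942147 + 0.333333·0.889526 = 0.823983.

0.8240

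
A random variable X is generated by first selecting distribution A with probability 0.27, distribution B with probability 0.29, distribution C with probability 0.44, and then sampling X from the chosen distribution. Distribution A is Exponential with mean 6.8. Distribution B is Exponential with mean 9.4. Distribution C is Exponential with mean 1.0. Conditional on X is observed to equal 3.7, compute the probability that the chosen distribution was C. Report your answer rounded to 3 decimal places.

0.199

Likelihoods f(3.7 | ·): A: 0.0853461; B: 0.0717673; C: 0.0247235.
Posterior ∝ prior × likelihood. Numerator for C: 0.44·0.0247235 = 0.0108784.
Normalizing constant: 0.27·0.0853461 + 0.29·0.0717673 + 0.44·0.0247235 = 0.0547343.
P(C | observation) = 0.0108784 / 0.0547343 = 0.198748.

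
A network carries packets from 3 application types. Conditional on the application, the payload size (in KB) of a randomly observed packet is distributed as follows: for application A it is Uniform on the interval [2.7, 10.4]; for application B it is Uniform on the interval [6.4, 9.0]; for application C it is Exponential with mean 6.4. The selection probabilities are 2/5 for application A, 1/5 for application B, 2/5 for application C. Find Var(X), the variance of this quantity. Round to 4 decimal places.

18.7176

Per component, A: μ=6.55, E[X²]=47.8433; B: μ=7.7, E[X²]=59.8533; C: μ=6.4, E[X²]=81.92.
E[X] = 0.4·6.55 + 0.2·7.7 + 0.4·6.4 = 6.72.
E[X²] = 0.4·47.8433 + 0.2·59.8533 + 0.4·81.92 = 63.876.
Var(X) = E[X²] − (E[X])² = 63.876 − 45.1584 = 18.7176.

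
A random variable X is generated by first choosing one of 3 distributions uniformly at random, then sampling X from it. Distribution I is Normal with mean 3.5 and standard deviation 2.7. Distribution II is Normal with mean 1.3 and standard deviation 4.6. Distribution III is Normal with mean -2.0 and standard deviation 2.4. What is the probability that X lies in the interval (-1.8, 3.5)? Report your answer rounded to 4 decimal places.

Conditional on each component, P(-1.8 < X < 3.5): I: 0.475175; II: 0.433584; III: 0.455831.
By total probability, P(-1.8 < X < 3.5) = 0.333333·0.475175 + 0.333333·0.433584 + 0.333333·0.455831 = 0.454863.

0.4549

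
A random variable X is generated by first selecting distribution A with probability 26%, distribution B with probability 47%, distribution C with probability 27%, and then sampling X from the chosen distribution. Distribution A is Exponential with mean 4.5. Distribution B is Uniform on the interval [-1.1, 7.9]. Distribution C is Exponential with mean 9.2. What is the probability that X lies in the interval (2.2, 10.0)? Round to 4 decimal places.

Conditional on each component, P(2.2 < X < 10.0): A: 0.504939; B: 0.633333; C: 0.450071.
By total probability, P(2.2 < X < 10.0) = 0.26·0.504939 + 0.47·0.633333 + 0.27·0.450071 = 0.55047.

0.5505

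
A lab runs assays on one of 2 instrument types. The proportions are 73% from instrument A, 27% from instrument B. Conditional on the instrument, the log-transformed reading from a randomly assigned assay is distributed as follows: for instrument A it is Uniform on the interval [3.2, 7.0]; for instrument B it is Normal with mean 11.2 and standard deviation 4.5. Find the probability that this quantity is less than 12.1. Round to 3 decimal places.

Conditional on each instrument, P(X < 12.1): A: 1; B: 0.57926.
By total probability, P(X < 12.1) = 0.73·1 + 0.27·0.57926 = 0.8864.

0.886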